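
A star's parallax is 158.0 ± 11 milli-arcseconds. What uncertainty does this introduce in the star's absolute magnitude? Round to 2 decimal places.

M = m − 5 log₁₀ d + 5 = m + 5 log₁₀ p + 5, so ∂M/∂p = 5/(p ln 10).
σ_M = (5/ln 10) · (σ_p/p) = 2.1715 × 11/158.0 = 2.1715 × 0.06962 = 0.15118.

σ_M = 0.15 mag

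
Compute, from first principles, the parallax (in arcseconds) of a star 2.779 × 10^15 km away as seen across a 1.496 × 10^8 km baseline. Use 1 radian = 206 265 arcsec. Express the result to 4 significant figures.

θ ≈ B/d = (1.496 × 10^8) / (2.779 × 10^15) = 5.3832 × 10^-8 rad.
In arcseconds: 5.3832 × 10^-8 × 206265 = 0.011104″.

0.01110 arcsec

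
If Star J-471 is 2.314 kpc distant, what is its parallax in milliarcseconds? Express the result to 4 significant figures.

0.4322 mas

d = 2.314 kpc = 2314 pc.
p = 1/d = 1/2314 = 0.00043215 arcsec.
= 0.00043215 × 1000 = 0.43215 mas.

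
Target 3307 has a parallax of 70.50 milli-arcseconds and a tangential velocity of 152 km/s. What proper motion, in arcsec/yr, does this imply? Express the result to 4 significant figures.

d = 1/p = 1/0.07050″ = 14.184 pc.
μ = v_t / (4.74 d) = 152 / (4.74 × 14.184) = 152 / 67.232 = 2.2608 ″/yr.

2.261 arcsec/yr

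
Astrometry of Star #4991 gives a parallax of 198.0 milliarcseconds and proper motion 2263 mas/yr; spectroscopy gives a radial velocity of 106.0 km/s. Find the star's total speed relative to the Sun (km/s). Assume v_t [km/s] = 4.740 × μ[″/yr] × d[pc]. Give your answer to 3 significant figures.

119 km/s

d = 1/p = 1/0.1980″ = 5.0505 pc.
μ = 2263 mas/yr = 2.263 ″/yr.
v_t = 4.740 μ d = 4.740 × 2.263 × 5.0505 = 54.175 km/s.
v = √(v_r² + v_t²) = √(106.0² + 54.175²) = √14170.9 = 119.04 km/s.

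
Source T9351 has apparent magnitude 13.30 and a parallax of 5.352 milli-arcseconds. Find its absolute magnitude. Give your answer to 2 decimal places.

M = 6.94

d = 1/p = 1/0.005352″ = 186.85 pc.
m − M = 5 log₁₀(186.85) − 5 = 11.3575 − 5 = 6.3575.
M = m − (m − M) = 13.30 − 6.3575 = 6.94.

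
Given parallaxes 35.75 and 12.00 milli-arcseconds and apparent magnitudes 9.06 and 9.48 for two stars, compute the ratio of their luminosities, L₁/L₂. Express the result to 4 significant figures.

d₁ = 1/p₁ = 1/0.03575″ = 27.972 pc; d₂ = 1/p₂ = 1/0.01200″ = 83.333 pc.
M₁ = m₁ − 5 log₁₀ d₁ + 5 = 9.06 − 7.2336 + 5 = 6.8264.
M₂ = 9.48 − 9.6041 + 5 = 4.8759.
L₁/L₂ = 10^(0.4(M₂ − M₁)) = 10^(0.4 × (-1.9505)) = 10^(-0.78020) = 0.16588.

L₁/L₂ = 0.1659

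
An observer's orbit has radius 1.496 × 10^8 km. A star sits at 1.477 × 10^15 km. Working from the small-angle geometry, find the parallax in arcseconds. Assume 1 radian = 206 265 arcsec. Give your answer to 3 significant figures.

0.0209 arcsec

θ ≈ B/d = (1.496 × 10^8) / (1.477 × 10^15) = 1.0129 × 10^-7 rad.
In arcseconds: 1.0129 × 10^-7 × 206265 = 0.020893″.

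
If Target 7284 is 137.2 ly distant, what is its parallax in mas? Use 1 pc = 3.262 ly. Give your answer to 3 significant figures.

23.8 mas

d = 137.2 ly ÷ 3.262 = 42.06 pc.
p = 1/d = 1/42.06 = 0.023776 arcsec.
= 0.023776 × 1000 = 23.776 mas.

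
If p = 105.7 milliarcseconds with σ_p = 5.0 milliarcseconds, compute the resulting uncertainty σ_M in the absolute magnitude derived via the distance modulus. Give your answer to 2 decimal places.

σ_M = 0.10 mag

M = m − 5 log₁₀ d + 5 = m + 5 log₁₀ p + 5, so ∂M/∂p = 5/(p ln 10).
σ_M = (5/ln 10) · (σ_p/p) = 2.1715 × 5.0/105.7 = 2.1715 × 0.047304 = 0.10272.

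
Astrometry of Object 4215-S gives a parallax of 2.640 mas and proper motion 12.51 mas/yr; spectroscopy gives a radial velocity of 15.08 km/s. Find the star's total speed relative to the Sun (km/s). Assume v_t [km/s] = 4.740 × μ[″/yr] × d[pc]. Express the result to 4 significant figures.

d = 1/p = 1/0.002640″ = 378.79 pc.
μ = 12.51 mas/yr = 0.01251 ″/yr.
v_t = 4.740 μ d = 4.740 × 0.01251 × 378.79 = 22.461 km/s.
v = √(v_r² + v_t²) = √(15.08² + 22.461²) = √731.903 = 27.054 km/s.

27.05 km/s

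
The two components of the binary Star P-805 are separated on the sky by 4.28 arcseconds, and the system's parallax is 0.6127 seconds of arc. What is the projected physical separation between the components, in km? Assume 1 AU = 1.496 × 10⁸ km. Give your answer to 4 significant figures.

d = 1/p = 1/0.6127″ = 1.6321 pc.
At distance d (pc), an angle of θ arcsec spans θ·d AU: s = 4.28 × 1.6321 = 6.9854 AU.
= 6.9854 × 1.496 × 10⁸ km = 1.0450 × 10^9 km.

1.045 × 10^9 km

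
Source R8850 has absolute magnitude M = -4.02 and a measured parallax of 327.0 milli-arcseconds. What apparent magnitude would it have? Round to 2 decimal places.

m = -6.59

d = 1/p = 1/0.3270″ = 3.0581 pc.
m − M = 5 log₁₀ d − 5 = 5 log₁₀(3.0581) − 5 = 2.4273 − 5 = -2.5727.
m = M + (m − M) = -4.02 + (-2.5727) = -6.59.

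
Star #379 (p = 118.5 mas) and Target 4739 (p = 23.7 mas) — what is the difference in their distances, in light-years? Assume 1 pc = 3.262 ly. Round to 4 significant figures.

d_A = 1/0.1185″ = 8.4388 pc; d_B = 1/0.02370″ = 42.194 pc.
|d_B − d_A| = |42.194 − 8.4388| = 33.755 pc = 33.755 × 3.262 ly = 110.11 ly.

110.1 ly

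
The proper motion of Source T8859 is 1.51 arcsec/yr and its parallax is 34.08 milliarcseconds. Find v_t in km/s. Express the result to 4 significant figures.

210.0 km/s

d = 1/p = 1/0.03408″ = 29.343 pc.
v_t = 4.74 × μ × d = 4.74 × 1.51 × 29.343 = 210.02 km/s.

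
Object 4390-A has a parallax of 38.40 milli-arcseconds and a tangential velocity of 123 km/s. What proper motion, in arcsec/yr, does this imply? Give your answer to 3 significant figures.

0.996 arcsec/yr

d = 1/p = 1/0.03840″ = 26.042 pc.
μ = v_t / (4.74 d) = 123 / (4.74 × 26.042) = 123 / 123.44 = 0.99644 ″/yr.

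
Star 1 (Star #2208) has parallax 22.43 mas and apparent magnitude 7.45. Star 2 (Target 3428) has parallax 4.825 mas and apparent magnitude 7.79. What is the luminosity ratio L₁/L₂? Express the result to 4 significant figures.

d₁ = 1/p₁ = 1/0.02243″ = 44.583 pc; d₂ = 1/p₂ = 1/0.004825″ = 207.25 pc.
M₁ = m₁ − 5 log₁₀ d₁ + 5 = 7.45 − 8.2458 + 5 = 4.2042.
M₂ = 7.79 − 11.5825 + 5 = 1.2075.
L₁/L₂ = 10^(0.4(M₂ − M₁)) = 10^(0.4 × (-2.9967)) = 10^(-1.19868) = 0.063288.

L₁/L₂ = 0.06329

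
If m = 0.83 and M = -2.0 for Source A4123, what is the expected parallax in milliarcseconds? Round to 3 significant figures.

m − M = 0.83 − (-2.0) = 2.83.
d = 10^((m−M)/5 + 1) = 10^1.566 = 36.813 pc.
p = 1/d = 1/36.813 = 0.027164 arcsec = 27.164 mas.

27.2 mas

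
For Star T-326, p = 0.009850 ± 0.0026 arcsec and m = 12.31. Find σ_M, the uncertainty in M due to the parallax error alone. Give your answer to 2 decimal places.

M = m − 5 log₁₀ d + 5 = m + 5 log₁₀ p + 5, so ∂M/∂p = 5/(p ln 10).
σ_M = (5/ln 10) · (σ_p/p) = 2.1715 × 0.0026/0.009850 = 2.1715 × 0.26396 = 0.57319.

σ_M = 0.57 mag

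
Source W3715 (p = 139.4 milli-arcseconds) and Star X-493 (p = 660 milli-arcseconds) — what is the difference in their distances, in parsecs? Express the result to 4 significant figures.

5.658 pc

d_A = 1/0.1394″ = 7.1736 pc; d_B = 1/0.6600″ = 1.5152 pc.
|d_B − d_A| = |1.5152 − 7.1736| = 5.6584 pc.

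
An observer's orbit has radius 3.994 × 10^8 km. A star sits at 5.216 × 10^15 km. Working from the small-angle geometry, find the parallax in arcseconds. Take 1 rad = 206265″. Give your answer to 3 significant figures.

0.0158 arcsec

θ ≈ B/d = (3.994 × 10^8) / (5.216 × 10^15) = 7.6572 × 10^-8 rad.
In arcseconds: 7.6572 × 10^-8 × 206265 = 0.015794″.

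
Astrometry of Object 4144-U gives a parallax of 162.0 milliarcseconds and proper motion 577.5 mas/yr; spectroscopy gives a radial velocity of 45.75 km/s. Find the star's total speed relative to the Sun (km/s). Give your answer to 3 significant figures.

48.8 km/s

d = 1/p = 1/0.1620″ = 6.1728 pc.
μ = 577.5 mas/yr = 0.5775 ″/yr.
v_t = 4.740 μ d = 4.740 × 0.5775 × 6.1728 = 16.897 km/s.
v = √(v_r² + v_t²) = √(45.75² + 16.897²) = √2378.57 = 48.771 km/s.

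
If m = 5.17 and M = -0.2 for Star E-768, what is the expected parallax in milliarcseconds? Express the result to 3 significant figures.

8.43 mas

m − M = 5.17 − (-0.2) = 5.37.
d = 10^((m−M)/5 + 1) = 10^2.074 = 118.58 pc.
p = 1/d = 1/118.58 = 0.0084331 arcsec = 8.4331 mas.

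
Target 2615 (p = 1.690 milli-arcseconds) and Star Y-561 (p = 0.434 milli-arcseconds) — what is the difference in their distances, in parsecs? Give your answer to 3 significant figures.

d_A = 1/0.001690″ = 591.72 pc; d_B = 1/0.0004340″ = 2304.1 pc.
|d_B − d_A| = |2304.1 − 591.72| = 1712.4 pc.

1710 pc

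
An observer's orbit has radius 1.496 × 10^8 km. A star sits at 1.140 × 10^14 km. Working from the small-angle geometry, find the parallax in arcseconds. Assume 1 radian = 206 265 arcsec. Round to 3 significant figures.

θ ≈ B/d = (1.496 × 10^8) / (1.140 × 10^14) = 1.3123 × 10^-6 rad.
In arcseconds: 1.3123 × 10^-6 × 206265 = 0.27068″.

0.271 arcsec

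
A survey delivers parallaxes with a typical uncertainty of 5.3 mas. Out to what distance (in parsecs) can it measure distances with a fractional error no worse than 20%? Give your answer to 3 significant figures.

σ_d/d = σ_p/p, so the condition is σ_p/p ≤ 0.20, i.e. p ≥ σ_p/0.20.
p_min = 5.3/0.20 = 26.5 mas = 0.0265 arcsec.
d_max = 1/p_min = 1/0.0265 = 37.736 pc.

37.7 pc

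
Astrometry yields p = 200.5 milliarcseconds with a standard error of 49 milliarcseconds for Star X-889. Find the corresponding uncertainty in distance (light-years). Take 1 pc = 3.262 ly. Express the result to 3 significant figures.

3.98 ly

d = 1/p, so σ_d = σ_p / p².
σ_d = 0.0490 / (0.2005)² = 0.0490 / 0.0402 = 1.2189 pc = 1.2189 × 3.262 ly = 3.9761 ly.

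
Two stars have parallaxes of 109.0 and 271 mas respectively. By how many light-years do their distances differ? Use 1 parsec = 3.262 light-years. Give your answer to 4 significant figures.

d_A = 1/0.1090″ = 9.1743 pc; d_B = 1/0.2710″ = 3.69 pc.
|d_B − d_A| = |3.69 − 9.1743| = 5.4843 pc = 5.4843 × 3.262 ly = 17.89 ly.

17.89 ly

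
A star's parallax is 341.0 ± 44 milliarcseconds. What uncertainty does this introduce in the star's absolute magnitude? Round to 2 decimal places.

σ_M = 0.28 mag

M = m − 5 log₁₀ d + 5 = m + 5 log₁₀ p + 5, so ∂M/∂p = 5/(p ln 10).
σ_M = (5/ln 10) · (σ_p/p) = 2.1715 × 44/341.0 = 2.1715 × 0.12903 = 0.28019.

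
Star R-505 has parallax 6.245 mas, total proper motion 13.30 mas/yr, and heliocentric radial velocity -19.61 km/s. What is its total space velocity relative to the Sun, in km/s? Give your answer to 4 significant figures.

22.06 km/s

d = 1/p = 1/0.006245″ = 160.13 pc.
μ = 13.30 mas/yr = 0.01330 ″/yr.
v_t = 4.740 μ d = 4.740 × 0.01330 × 160.13 = 10.095 km/s.
v = √(v_r² + v_t²) = √((-19.61)² + 10.095²) = √486.461 = 22.056 km/s.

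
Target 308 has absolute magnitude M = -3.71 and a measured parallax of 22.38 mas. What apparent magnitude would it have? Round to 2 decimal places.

m = -0.46

d = 1/p = 1/0.02238″ = 44.683 pc.
m − M = 5 log₁₀ d − 5 = 5 log₁₀(44.683) − 5 = 8.2507 − 5 = 3.2507.
m = M + (m − M) = -3.71 + 3.2507 = -0.46.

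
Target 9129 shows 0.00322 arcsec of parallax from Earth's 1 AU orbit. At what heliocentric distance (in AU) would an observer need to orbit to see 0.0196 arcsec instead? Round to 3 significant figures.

Parallax scales linearly with baseline: p ∝ B, so B = p_target / p_Earth × 1 AU.
B = 0.0196 / 0.00322 = 6.087 AU.

6.09 AU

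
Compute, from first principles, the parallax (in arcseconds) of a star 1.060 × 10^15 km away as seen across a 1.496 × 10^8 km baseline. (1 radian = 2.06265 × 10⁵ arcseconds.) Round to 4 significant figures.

0.02911 arcsec

θ ≈ B/d = (1.496 × 10^8) / (1.060 × 10^15) = 1.4113 × 10^-7 rad.
In arcseconds: 1.4113 × 10^-7 × 206265 = 0.02911″.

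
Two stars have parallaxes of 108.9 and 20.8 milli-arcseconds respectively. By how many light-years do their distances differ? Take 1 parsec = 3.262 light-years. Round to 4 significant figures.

d_A = 1/0.1089″ = 9.1827 pc; d_B = 1/0.02080″ = 48.077 pc.
|d_B − d_A| = |48.077 − 9.1827| = 38.894 pc = 38.894 × 3.262 ly = 126.87 ly.

126.9 ly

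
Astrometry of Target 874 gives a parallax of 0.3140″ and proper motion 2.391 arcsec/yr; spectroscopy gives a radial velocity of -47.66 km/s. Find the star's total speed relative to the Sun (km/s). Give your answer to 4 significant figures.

59.78 km/s

d = 1/p = 1/0.3140″ = 3.1847 pc.
v_t = 4.740 μ d = 4.740 × 2.391 × 3.1847 = 36.093 km/s.
v = √(v_r² + v_t²) = √((-47.66)² + 36.093²) = √3574.18 = 59.784 km/s.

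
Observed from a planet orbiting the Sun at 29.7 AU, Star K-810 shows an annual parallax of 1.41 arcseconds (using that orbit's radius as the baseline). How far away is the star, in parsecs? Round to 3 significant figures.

21.1 pc

With baseline B (in AU) and parallax p (in arcsec), d = B/p parsecs.
d = 29.7 / 1.41 = 21.064 pc.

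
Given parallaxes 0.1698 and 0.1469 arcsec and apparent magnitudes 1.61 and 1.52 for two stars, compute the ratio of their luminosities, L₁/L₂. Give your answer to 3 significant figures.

L₁/L₂ = 0.689

d₁ = 1/p₁ = 1/0.1698″ = 5.8893 pc; d₂ = 1/p₂ = 1/0.1469″ = 6.8074 pc.
M₁ = m₁ − 5 log₁₀ d₁ + 5 = 1.61 − 3.8503 + 5 = 2.7597.
M₂ = 1.52 − 4.1649 + 5 = 2.3551.
L₁/L₂ = 10^(0.4(M₂ − M₁)) = 10^(0.4 × (-0.4046)) = 10^(-0.16184) = 0.68891.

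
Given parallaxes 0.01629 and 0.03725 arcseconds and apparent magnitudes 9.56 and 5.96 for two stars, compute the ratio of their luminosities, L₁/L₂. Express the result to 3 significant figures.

d₁ = 1/p₁ = 1/0.01629″ = 61.387 pc; d₂ = 1/p₂ = 1/0.03725″ = 26.846 pc.
M₁ = m₁ − 5 log₁₀ d₁ + 5 = 9.56 − 8.9404 + 5 = 5.6196.
M₂ = 5.96 − 7.1444 + 5 = 3.8156.
L₁/L₂ = 10^(0.4(M₂ − M₁)) = 10^(0.4 × (-1.8040)) = 10^(-0.72160) = 0.18985.

L₁/L₂ = 0.190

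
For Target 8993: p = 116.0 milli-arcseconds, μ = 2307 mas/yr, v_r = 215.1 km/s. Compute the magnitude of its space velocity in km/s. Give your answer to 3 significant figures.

235 km/s

d = 1/p = 1/0.1160″ = 8.6207 pc.
μ = 2307 mas/yr = 2.307 ″/yr.
v_t = 4.740 μ d = 4.740 × 2.307 × 8.6207 = 94.269 km/s.
v = √(v_r² + v_t²) = √(215.1² + 94.269²) = √55154.7 = 234.85 km/s.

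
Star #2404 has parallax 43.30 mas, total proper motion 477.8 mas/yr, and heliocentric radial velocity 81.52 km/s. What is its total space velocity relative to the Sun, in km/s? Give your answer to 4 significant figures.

96.86 km/s

d = 1/p = 1/0.04330″ = 23.095 pc.
μ = 477.8 mas/yr = 0.4778 ″/yr.
v_t = 4.740 μ d = 4.740 × 0.4778 × 23.095 = 52.305 km/s.
v = √(v_r² + v_t²) = √(81.52² + 52.305²) = √9381.32 = 96.857 km/s.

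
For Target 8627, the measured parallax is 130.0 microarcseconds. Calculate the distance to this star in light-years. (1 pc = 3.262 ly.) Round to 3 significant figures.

p = 130.0 microarcseconds = 0.0001300 arcsec.
d = 1/p = 1/0.0001300 = 7692.3 pc.
In light-years: 7692.3 × 3.262 = 25092 ly.

25100 light years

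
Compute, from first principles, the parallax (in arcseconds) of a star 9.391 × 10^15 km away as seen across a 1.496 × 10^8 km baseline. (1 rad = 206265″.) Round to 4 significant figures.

0.003286 arcsec

θ ≈ B/d = (1.496 × 10^8) / (9.391 × 10^15) = 1.5930 × 10^-8 rad.
In arcseconds: 1.5930 × 10^-8 × 206265 = 0.0032858″.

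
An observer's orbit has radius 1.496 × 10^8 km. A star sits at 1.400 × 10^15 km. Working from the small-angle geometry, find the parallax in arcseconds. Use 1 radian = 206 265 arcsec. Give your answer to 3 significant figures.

θ ≈ B/d = (1.496 × 10^8) / (1.400 × 10^15) = 1.0686 × 10^-7 rad.
In arcseconds: 1.0686 × 10^-7 × 206265 = 0.022041″.

0.0220 arcsec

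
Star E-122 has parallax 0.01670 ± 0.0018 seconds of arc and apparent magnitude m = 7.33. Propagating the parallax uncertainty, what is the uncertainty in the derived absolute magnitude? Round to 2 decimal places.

σ_M = 0.23 mag

M = m − 5 log₁₀ d + 5 = m + 5 log₁₀ p + 5, so ∂M/∂p = 5/(p ln 10).
σ_M = (5/ln 10) · (σ_p/p) = 2.1715 × 0.0018/0.01670 = 2.1715 × 0.10778 = 0.23404.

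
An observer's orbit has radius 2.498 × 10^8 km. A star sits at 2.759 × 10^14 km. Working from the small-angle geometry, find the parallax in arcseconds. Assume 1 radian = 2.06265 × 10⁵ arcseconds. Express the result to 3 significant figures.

0.187 arcsec

θ ≈ B/d = (2.498 × 10^8) / (2.759 × 10^14) = 9.0540 × 10^-7 rad.
In arcseconds: 9.0540 × 10^-7 × 206265 = 0.18675″.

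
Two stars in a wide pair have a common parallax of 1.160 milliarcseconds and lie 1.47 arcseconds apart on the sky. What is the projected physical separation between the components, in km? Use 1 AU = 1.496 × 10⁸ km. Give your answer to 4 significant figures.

1.896 × 10^11 km

d = 1/p = 1/0.001160″ = 862.07 pc.
At distance d (pc), an angle of θ arcsec spans θ·d AU: s = 1.47 × 862.07 = 1267.2 AU.
= 1267.2 × 1.496 × 10⁸ km = 1.8957 × 10^11 km.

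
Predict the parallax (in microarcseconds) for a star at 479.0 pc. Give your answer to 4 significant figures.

2088 μas

p = 1/d = 1/479 = 0.0020877 arcsec.
= 0.0020877 × 10⁶ = 2087.7 μas.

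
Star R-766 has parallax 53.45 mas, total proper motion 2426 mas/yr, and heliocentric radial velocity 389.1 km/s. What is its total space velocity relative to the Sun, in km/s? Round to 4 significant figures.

444.6 km/s

d = 1/p = 1/0.05345″ = 18.709 pc.
μ = 2426 mas/yr = 2.426 ″/yr.
v_t = 4.740 μ d = 4.740 × 2.426 × 18.709 = 215.14 km/s.
v = √(v_r² + v_t²) = √(389.1² + 215.14²) = √197684 = 444.62 km/s.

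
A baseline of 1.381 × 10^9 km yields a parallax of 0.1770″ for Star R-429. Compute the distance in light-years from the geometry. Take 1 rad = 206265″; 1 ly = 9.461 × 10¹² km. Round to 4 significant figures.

θ = 0.1770″ = 0.1770/206265 = 8.5812 × 10^-7 rad.
d = B/θ = (1.381 × 10^9) / (8.5812 × 10^-7) = 1.6093 × 10^15 km = (1.6093 × 10^15) / (9.461 × 10^12) ly = 170.1 ly.

170.1 ly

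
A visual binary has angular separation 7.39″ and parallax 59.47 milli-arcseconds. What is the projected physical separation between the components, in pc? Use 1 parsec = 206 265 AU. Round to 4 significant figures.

d = 1/p = 1/0.05947″ = 16.815 pc.
At distance d (pc), an angle of θ arcsec spans θ·d AU: s = 7.39 × 16.815 = 124.26 AU.
= 124.26 / 206265 = 0.00060243 pc.

0.0006024 pc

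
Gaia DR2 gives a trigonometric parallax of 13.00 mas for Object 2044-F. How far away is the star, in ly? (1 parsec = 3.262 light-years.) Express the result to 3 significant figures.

p = 13.00 mas = 0.01300 arcsec.
d = 1/p = 1/0.01300 = 76.923 pc.
In light-years: 76.923 × 3.262 = 250.92 ly.

251 ly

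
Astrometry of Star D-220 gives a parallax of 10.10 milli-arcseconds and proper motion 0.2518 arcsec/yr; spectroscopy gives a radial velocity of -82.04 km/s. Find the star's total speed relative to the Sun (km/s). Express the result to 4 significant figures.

d = 1/p = 1/0.01010″ = 99.01 pc.
v_t = 4.740 μ d = 4.740 × 0.2518 × 99.01 = 118.17 km/s.
v = √(v_r² + v_t²) = √((-82.04)² + 118.17²) = √20694.7 = 143.86 km/s.

143.9 km/s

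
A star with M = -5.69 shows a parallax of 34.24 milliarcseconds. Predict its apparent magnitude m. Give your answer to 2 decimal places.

m = -3.36

d = 1/p = 1/0.03424″ = 29.206 pc.
m − M = 5 log₁₀ d − 5 = 5 log₁₀(29.206) − 5 = 7.3274 − 5 = 2.3274.
m = M + (m − M) = -5.69 + 2.3274 = -3.36.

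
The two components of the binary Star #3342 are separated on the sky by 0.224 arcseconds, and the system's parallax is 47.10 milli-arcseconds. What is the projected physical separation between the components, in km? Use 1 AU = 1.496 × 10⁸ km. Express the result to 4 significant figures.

d = 1/p = 1/0.04710″ = 21.231 pc.
At distance d (pc), an angle of θ arcsec spans θ·d AU: s = 0.224 × 21.231 = 4.7557 AU.
= 4.7557 × 1.496 × 10⁸ km = 7.1145 × 10^8 km.

7.115 × 10^8 km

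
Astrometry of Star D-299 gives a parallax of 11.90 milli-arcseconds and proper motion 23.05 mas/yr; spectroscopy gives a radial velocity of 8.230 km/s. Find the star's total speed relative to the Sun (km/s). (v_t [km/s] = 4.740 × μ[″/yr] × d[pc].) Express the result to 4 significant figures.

d = 1/p = 1/0.01190″ = 84.034 pc.
μ = 23.05 mas/yr = 0.02305 ″/yr.
v_t = 4.740 μ d = 4.740 × 0.02305 × 84.034 = 9.1813 km/s.
v = √(v_r² + v_t²) = √(8.230² + 9.1813²) = √152.029 = 12.33 km/s.

12.33 km/s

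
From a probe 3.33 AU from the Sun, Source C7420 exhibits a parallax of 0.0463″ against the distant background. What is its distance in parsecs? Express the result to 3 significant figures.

71.9 pc

With baseline B (in AU) and parallax p (in arcsec), d = B/p parsecs.
d = 3.33 / 0.0463 = 71.922 pc.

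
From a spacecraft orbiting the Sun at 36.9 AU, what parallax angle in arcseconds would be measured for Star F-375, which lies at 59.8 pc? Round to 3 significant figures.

p (arcsec) = B (AU) / d (pc).
p = 36.9 / 59.8 = 0.61706 arcsec.

0.617 arcsec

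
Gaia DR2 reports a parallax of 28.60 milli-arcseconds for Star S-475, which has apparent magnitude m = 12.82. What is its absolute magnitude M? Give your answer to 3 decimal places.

M = 10.102

d = 1/p = 1/0.02860″ = 34.965 pc.
m − M = 5 log₁₀(34.965) − 5 = 7.7182 − 5 = 2.7182.
M = m − (m − M) = 12.82 − 2.7182 = 10.102.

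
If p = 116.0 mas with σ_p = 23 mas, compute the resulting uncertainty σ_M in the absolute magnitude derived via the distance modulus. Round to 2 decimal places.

σ_M = 0.43 mag

M = m − 5 log₁₀ d + 5 = m + 5 log₁₀ p + 5, so ∂M/∂p = 5/(p ln 10).
σ_M = (5/ln 10) · (σ_p/p) = 2.1715 × 23/116.0 = 2.1715 × 0.19828 = 0.43057.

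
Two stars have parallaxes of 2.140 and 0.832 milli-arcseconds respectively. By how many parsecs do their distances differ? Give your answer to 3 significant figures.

735 pc

d_A = 1/0.002140″ = 467.29 pc; d_B = 1/0.0008320″ = 1201.9 pc.
|d_B − d_A| = |1201.9 − 467.29| = 734.61 pc.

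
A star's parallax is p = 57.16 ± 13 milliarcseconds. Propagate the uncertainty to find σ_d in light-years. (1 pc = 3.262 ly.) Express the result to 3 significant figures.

d = 1/p, so σ_d = σ_p / p².
σ_d = 0.0130 / (0.05716)² = 0.0130 / 0.0032673 = 3.9788 pc = 3.9788 × 3.262 ly = 12.979 ly.

13.0 ly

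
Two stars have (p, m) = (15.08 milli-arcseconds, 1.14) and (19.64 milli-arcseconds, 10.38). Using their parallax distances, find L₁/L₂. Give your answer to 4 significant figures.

L₁/L₂ = 8423

d₁ = 1/p₁ = 1/0.01508″ = 66.313 pc; d₂ = 1/p₂ = 1/0.01964″ = 50.916 pc.
M₁ = m₁ − 5 log₁₀ d₁ + 5 = 1.14 − 9.1080 + 5 = -2.9680.
M₂ = 10.38 − 8.5343 + 5 = 6.8457.
L₁/L₂ = 10^(0.4(M₂ − M₁)) = 10^(0.4 × 9.8137) = 10^3.92548 = 8423.3.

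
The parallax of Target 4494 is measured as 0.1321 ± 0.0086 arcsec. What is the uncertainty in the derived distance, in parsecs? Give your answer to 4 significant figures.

0.4928 pc

d = 1/p, so σ_d = σ_p / p².
σ_d = 0.00860 / (0.1321)² = 0.00860 / 0.01745 = 0.49284 pc.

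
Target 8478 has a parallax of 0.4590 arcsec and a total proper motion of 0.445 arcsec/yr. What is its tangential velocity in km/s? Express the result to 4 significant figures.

d = 1/p = 1/0.4590″ = 2.1786 pc.
v_t = 4.74 × μ × d = 4.74 × 0.445 × 2.1786 = 4.5953 km/s.

4.595 km/s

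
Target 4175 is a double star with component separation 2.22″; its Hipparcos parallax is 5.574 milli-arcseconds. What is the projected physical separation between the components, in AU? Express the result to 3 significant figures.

398 AU

d = 1/p = 1/0.005574″ = 179.4 pc.
At distance d (pc), an angle of θ arcsec spans θ·d AU: s = 2.22 × 179.4 = 398.27 AU.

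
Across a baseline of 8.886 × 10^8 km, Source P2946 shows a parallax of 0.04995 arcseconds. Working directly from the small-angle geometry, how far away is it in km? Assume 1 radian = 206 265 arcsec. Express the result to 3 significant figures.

θ = 0.04995″ = 0.04995/206265 = 2.4216 × 10^-7 rad.
d = B/θ = (8.886 × 10^8) / (2.4216 × 10^-7) = 3.6695 × 10^15 km.

3.67 × 10^15 km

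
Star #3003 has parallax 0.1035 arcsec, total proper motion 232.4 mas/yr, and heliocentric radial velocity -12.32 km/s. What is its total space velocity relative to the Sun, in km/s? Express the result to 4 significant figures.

d = 1/p = 1/0.1035″ = 9.6618 pc.
μ = 232.4 mas/yr = 0.2324 ″/yr.
v_t = 4.740 μ d = 4.740 × 0.2324 × 9.6618 = 10.643 km/s.
v = √(v_r² + v_t²) = √((-12.32)² + 10.643²) = √265.056 = 16.281 km/s.

16.28 km/s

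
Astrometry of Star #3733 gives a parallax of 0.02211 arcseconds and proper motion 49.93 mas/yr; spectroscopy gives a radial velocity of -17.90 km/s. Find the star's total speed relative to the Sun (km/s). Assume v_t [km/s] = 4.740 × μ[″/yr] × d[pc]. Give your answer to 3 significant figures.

20.9 km/s

d = 1/p = 1/0.02211″ = 45.228 pc.
μ = 49.93 mas/yr = 0.04993 ″/yr.
v_t = 4.740 μ d = 4.740 × 0.04993 × 45.228 = 10.704 km/s.
v = √(v_r² + v_t²) = √((-17.90)² + 10.704²) = √434.986 = 20.856 km/s.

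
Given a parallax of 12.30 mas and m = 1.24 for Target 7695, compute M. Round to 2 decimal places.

d = 1/p = 1/0.01230″ = 81.301 pc.
m − M = 5 log₁₀(81.301) − 5 = 9.5505 − 5 = 4.5505.
M = m − (m − M) = 1.24 − 4.5505 = -3.31.

M = -3.31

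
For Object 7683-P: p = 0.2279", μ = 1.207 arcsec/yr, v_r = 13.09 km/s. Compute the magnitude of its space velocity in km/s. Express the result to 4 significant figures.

d = 1/p = 1/0.2279″ = 4.3879 pc.
v_t = 4.740 μ d = 4.740 × 1.207 × 4.3879 = 25.104 km/s.
v = √(v_r² + v_t²) = √(13.09² + 25.104²) = √801.559 = 28.312 km/s.

28.31 km/s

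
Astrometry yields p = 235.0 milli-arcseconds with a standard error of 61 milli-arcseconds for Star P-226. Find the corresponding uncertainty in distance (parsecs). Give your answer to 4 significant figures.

1.105 pc

d = 1/p, so σ_d = σ_p / p².
σ_d = 0.0610 / (0.2350)² = 0.0610 / 0.055225 = 1.1046 pc.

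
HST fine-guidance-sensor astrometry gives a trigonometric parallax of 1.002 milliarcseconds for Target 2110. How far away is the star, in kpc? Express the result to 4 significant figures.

p = 1.002 milliarcseconds = 0.001002 arcsec.
d = 1/p = 1/0.001002 = 998 pc.
= 0.998 kpc.

0.9980 kpc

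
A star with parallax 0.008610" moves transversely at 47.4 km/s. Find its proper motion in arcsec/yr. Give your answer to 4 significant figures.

0.08610 arcsec/yr

d = 1/p = 1/0.008610″ = 116.14 pc.
μ = v_t / (4.74 d) = 47.4 / (4.74 × 116.14) = 47.4 / 550.5 = 0.086104 ″/yr.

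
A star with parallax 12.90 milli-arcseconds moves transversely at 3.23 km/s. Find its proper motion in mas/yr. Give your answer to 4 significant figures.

8.791 mas/yr

d = 1/p = 1/0.01290″ = 77.519 pc.
μ = v_t / (4.74 d) = 3.23 / (4.74 × 77.519) = 3.23 / 367.44 = 0.0087906 ″/yr = 8.7906 mas/yr.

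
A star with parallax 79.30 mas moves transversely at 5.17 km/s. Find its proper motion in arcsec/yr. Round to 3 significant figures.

0.0865 arcsec/yr

d = 1/p = 1/0.07930″ = 12.61 pc.
μ = v_t / (4.74 d) = 5.17 / (4.74 × 12.61) = 5.17 / 59.771 = 0.086497 ″/yr.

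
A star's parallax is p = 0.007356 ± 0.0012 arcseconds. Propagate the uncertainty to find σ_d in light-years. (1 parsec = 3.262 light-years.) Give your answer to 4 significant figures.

d = 1/p, so σ_d = σ_p / p².
σ_d = 0.00120 / (0.007356)² = 0.00120 / 0.000054111 = 22.177 pc = 22.177 × 3.262 ly = 72.341 ly.

72.34 ly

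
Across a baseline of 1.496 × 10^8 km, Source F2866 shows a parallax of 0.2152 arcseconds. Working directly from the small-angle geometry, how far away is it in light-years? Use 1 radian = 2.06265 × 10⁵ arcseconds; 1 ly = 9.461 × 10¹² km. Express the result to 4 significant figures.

15.16 ly

θ = 0.2152″ = 0.2152/206265 = 1.0433 × 10^-6 rad.
d = B/θ = (1.496 × 10^8) / (1.0433 × 10^-6) = 1.4339 × 10^14 km = (1.4339 × 10^14) / (9.461 × 10^12) ly = 15.156 ly.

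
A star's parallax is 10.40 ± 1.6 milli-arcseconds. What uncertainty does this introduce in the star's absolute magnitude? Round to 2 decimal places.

σ_M = 0.33 mag

M = m − 5 log₁₀ d + 5 = m + 5 log₁₀ p + 5, so ∂M/∂p = 5/(p ln 10).
σ_M = (5/ln 10) · (σ_p/p) = 2.1715 × 1.6/10.40 = 2.1715 × 0.15385 = 0.33409.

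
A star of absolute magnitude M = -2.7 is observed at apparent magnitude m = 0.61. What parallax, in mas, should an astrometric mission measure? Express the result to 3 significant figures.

21.8 mas

m − M = 0.61 − (-2.7) = 3.31.
d = 10^((m−M)/5 + 1) = 10^1.662 = 45.92 pc.
p = 1/d = 1/45.92 = 0.021777 arcsec = 21.777 mas.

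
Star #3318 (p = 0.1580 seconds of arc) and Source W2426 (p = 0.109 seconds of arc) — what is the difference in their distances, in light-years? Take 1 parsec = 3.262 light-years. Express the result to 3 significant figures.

9.28 ly

d_A = 1/0.1580″ = 6.3291 pc; d_B = 1/0.1090″ = 9.1743 pc.
|d_B − d_A| = |9.1743 − 6.3291| = 2.8452 pc = 2.8452 × 3.262 ly = 9.281 ly.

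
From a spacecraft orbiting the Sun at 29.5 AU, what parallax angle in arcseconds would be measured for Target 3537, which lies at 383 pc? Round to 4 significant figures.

0.07702 arcsec

p (arcsec) = B (AU) / d (pc).
p = 29.5 / 383 = 0.077023 arcsec.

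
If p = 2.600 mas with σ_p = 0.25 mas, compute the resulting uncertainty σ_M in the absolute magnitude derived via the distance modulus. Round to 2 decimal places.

M = m − 5 log₁₀ d + 5 = m + 5 log₁₀ p + 5, so ∂M/∂p = 5/(p ln 10).
σ_M = (5/ln 10) · (σ_p/p) = 2.1715 × 0.25/2.600 = 2.1715 × 0.096154 = 0.2088.

σ_M = 0.21 mag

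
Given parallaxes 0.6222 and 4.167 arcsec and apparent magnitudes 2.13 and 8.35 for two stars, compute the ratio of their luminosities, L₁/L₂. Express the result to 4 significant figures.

d₁ = 1/p₁ = 1/0.6222″ = 1.6072 pc; d₂ = 1/p₂ = 1/4.167″ = 0.23998 pc.
M₁ = m₁ − 5 log₁₀ d₁ + 5 = 2.13 − 1.0303 + 5 = 6.0997.
M₂ = 8.35 − (-3.0991) + 5 = 16.4491.
L₁/L₂ = 10^(0.4(M₂ − M₁)) = 10^(0.4 × 10.3494) = 10^4.13976 = 13796.

L₁/L₂ = 13800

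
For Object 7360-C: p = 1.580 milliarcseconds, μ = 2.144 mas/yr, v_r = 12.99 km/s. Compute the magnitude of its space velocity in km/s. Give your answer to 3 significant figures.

14.5 km/s

d = 1/p = 1/0.001580″ = 632.91 pc.
μ = 2.144 mas/yr = 0.002144 ″/yr.
v_t = 4.740 μ d = 4.740 × 0.002144 × 632.91 = 6.432 km/s.
v = √(v_r² + v_t²) = √(12.99² + 6.432²) = √210.111 = 14.495 km/s.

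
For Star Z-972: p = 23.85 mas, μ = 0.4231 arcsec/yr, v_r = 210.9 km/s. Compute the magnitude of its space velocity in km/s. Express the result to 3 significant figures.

d = 1/p = 1/0.02385″ = 41.929 pc.
v_t = 4.740 μ d = 4.740 × 0.4231 × 41.929 = 84.088 km/s.
v = √(v_r² + v_t²) = √(210.9² + 84.088²) = √51549.6 = 227.05 km/s.

227 km/s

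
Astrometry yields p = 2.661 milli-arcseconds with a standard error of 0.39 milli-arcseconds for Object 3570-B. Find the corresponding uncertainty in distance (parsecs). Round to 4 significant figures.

d = 1/p, so σ_d = σ_p / p².
σ_d = 0.000390 / (0.002661)² = 0.000390 / 0.0000070809 = 55.078 pc.

55.08 pc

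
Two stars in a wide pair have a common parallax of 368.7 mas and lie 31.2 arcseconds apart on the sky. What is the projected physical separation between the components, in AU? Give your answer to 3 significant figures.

d = 1/p = 1/0.3687″ = 2.7122 pc.
At distance d (pc), an angle of θ arcsec spans θ·d AU: s = 31.2 × 2.7122 = 84.621 AU.

84.6 AU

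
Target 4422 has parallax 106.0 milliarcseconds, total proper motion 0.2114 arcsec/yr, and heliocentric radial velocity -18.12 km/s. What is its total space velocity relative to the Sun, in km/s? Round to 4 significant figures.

20.44 km/s

d = 1/p = 1/0.1060″ = 9.434 pc.
v_t = 4.740 μ d = 4.740 × 0.2114 × 9.434 = 9.4532 km/s.
v = √(v_r² + v_t²) = √((-18.12)² + 9.4532²) = √417.697 = 20.438 km/s.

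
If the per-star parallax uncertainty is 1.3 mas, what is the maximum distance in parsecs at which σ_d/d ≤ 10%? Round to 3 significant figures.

76.9 pc

σ_d/d = σ_p/p, so the condition is σ_p/p ≤ 0.10, i.e. p ≥ σ_p/0.10.
p_min = 1.3/0.10 = 13 mas = 0.013 arcsec.
d_max = 1/p_min = 1/0.013 = 76.923 pc.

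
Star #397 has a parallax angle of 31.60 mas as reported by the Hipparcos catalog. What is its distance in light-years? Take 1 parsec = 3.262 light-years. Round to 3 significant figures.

p = 31.60 mas = 0.03160 arcsec.
d = 1/p = 1/0.03160 = 31.646 pc.
In light-years: 31.646 × 3.262 = 103.23 ly.

103 light years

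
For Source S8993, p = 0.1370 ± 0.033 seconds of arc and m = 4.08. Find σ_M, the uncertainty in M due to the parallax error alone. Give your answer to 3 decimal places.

σ_M = 0.523 mag

M = m − 5 log₁₀ d + 5 = m + 5 log₁₀ p + 5, so ∂M/∂p = 5/(p ln 10).
σ_M = (5/ln 10) · (σ_p/p) = 2.1715 × 0.033/0.1370 = 2.1715 × 0.24088 = 0.52307.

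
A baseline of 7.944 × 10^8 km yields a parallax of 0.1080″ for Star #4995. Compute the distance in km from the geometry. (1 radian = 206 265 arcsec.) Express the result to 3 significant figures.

1.52 × 10^15 km

θ = 0.1080″ = 0.1080/206265 = 5.2360 × 10^-7 rad.
d = B/θ = (7.944 × 10^8) / (5.2360 × 10^-7) = 1.5172 × 10^15 km.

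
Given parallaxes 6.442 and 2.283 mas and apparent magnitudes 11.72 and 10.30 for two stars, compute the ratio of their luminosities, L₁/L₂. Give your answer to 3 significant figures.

L₁/L₂ = 0.0340

d₁ = 1/p₁ = 1/0.006442″ = 155.23 pc; d₂ = 1/p₂ = 1/0.002283″ = 438.02 pc.
M₁ = m₁ − 5 log₁₀ d₁ + 5 = 11.72 − 10.9549 + 5 = 5.7651.
M₂ = 10.30 − 13.2075 + 5 = 2.0925.
L₁/L₂ = 10^(0.4(M₂ − M₁)) = 10^(0.4 × (-3.6726)) = 10^(-1.46904) = 0.033959.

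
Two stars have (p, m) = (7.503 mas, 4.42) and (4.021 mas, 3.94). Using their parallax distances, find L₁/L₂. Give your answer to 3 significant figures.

d₁ = 1/p₁ = 1/0.007503″ = 133.28 pc; d₂ = 1/p₂ = 1/0.004021″ = 248.69 pc.
M₁ = m₁ − 5 log₁₀ d₁ + 5 = 4.42 − 10.6238 + 5 = -1.2038.
M₂ = 3.94 − 11.9783 + 5 = -3.0383.
L₁/L₂ = 10^(0.4(M₂ − M₁)) = 10^(0.4 × (-1.8345)) = 10^(-0.73380) = 0.18459.

L₁/L₂ = 0.185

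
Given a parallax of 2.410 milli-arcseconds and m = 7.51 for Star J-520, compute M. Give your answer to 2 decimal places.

M = -0.58

d = 1/p = 1/0.002410″ = 414.94 pc.
m − M = 5 log₁₀(414.94) − 5 = 13.0899 − 5 = 8.0899.
M = m − (m − M) = 7.51 − 8.0899 = -0.58.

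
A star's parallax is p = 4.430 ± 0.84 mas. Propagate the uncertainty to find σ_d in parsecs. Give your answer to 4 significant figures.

42.80 pc

d = 1/p, so σ_d = σ_p / p².
σ_d = 0.000840 / (0.004430)² = 0.000840 / 0.000019625 = 42.803 pc.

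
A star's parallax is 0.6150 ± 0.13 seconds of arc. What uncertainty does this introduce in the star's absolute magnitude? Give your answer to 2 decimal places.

M = m − 5 log₁₀ d + 5 = m + 5 log₁₀ p + 5, so ∂M/∂p = 5/(p ln 10).
σ_M = (5/ln 10) · (σ_p/p) = 2.1715 × 0.13/0.6150 = 2.1715 × 0.21138 = 0.45901.

σ_M = 0.46 mag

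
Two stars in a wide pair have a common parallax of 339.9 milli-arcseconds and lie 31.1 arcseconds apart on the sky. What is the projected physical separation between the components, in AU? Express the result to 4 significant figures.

91.50 AU

d = 1/p = 1/0.3399″ = 2.942 pc.
At distance d (pc), an angle of θ arcsec spans θ·d AU: s = 31.1 × 2.942 = 91.496 AU.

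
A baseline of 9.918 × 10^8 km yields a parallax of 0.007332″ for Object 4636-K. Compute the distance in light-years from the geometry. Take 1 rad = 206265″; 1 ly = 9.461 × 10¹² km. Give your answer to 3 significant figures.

θ = 0.007332″ = 0.007332/206265 = 3.5547 × 10^-8 rad.
d = B/θ = (9.918 × 10^8) / (3.5547 × 10^-8) = 2.7901 × 10^16 km = (2.7901 × 10^16) / (9.461 × 10^12) ly = 2949.1 ly.

2950 ly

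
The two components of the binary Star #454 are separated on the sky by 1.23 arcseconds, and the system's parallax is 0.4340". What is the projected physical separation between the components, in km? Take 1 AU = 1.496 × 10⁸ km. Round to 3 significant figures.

4.24 × 10^8 km

d = 1/p = 1/0.4340″ = 2.3041 pc.
At distance d (pc), an angle of θ arcsec spans θ·d AU: s = 1.23 × 2.3041 = 2.834 AU.
= 2.834 × 1.496 × 10⁸ km = 4.2397 × 10^8 km.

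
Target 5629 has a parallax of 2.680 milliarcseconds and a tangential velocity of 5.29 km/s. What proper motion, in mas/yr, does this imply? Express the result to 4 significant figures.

d = 1/p = 1/0.002680″ = 373.13 pc.
μ = v_t / (4.74 d) = 5.29 / (4.74 × 373.13) = 5.29 / 1768.6 = 0.0029911 ″/yr = 2.9911 mas/yr.

2.991 mas/yr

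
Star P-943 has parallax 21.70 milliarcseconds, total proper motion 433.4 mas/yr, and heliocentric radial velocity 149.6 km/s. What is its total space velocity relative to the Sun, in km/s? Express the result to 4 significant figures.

d = 1/p = 1/0.02170″ = 46.083 pc.
μ = 433.4 mas/yr = 0.4334 ″/yr.
v_t = 4.740 μ d = 4.740 × 0.4334 × 46.083 = 94.669 km/s.
v = √(v_r² + v_t²) = √(149.6² + 94.669²) = √31342.4 = 177.04 km/s.

177.0 km/s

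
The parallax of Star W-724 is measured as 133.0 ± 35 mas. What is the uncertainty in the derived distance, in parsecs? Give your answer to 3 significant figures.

1.98 pc

d = 1/p, so σ_d = σ_p / p².
σ_d = 0.0350 / (0.1330)² = 0.0350 / 0.017689 = 1.9786 pc.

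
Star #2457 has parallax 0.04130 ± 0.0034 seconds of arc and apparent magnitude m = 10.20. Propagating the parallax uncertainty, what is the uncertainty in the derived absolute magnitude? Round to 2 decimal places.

σ_M = 0.18 mag

M = m − 5 log₁₀ d + 5 = m + 5 log₁₀ p + 5, so ∂M/∂p = 5/(p ln 10).
σ_M = (5/ln 10) · (σ_p/p) = 2.1715 × 0.0034/0.04130 = 2.1715 × 0.082324 = 0.17877.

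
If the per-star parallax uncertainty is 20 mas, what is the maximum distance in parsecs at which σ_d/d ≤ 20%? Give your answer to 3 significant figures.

σ_d/d = σ_p/p, so the condition is σ_p/p ≤ 0.20, i.e. p ≥ σ_p/0.20.
p_min = 20/0.20 = 100 mas = 0.1 arcsec.
d_max = 1/p_min = 1/0.1 = 10 pc.

10.0 pc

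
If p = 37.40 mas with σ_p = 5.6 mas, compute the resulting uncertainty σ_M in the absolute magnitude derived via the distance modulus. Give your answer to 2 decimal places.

M = m − 5 log₁₀ d + 5 = m + 5 log₁₀ p + 5, so ∂M/∂p = 5/(p ln 10).
σ_M = (5/ln 10) · (σ_p/p) = 2.1715 × 5.6/37.40 = 2.1715 × 0.14973 = 0.32514.

σ_M = 0.33 mag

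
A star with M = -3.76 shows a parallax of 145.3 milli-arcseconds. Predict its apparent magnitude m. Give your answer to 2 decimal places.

d = 1/p = 1/0.1453″ = 6.8823 pc.
m − M = 5 log₁₀ d − 5 = 5 log₁₀(6.8823) − 5 = 4.1887 − 5 = -0.8113.
m = M + (m − M) = -3.76 + (-0.8113) = -4.57.

m = -4.57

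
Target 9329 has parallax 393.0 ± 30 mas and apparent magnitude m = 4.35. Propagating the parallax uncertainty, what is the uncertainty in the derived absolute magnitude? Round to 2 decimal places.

M = m − 5 log₁₀ d + 5 = m + 5 log₁₀ p + 5, so ∂M/∂p = 5/(p ln 10).
σ_M = (5/ln 10) · (σ_p/p) = 2.1715 × 30/393.0 = 2.1715 × 0.076336 = 0.16576.

σ_M = 0.17 mag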